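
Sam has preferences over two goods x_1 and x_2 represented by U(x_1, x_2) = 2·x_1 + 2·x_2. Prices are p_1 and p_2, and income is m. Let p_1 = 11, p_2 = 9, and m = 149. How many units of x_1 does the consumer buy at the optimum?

x_1* = 0

Numerically: x_1* = 0, x_2* = 16.5556.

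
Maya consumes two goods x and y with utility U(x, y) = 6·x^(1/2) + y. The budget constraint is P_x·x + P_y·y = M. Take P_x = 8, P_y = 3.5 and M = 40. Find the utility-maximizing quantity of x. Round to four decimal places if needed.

MU_x = 3/√x, MU_y = 1. Tangency: 3/√x = P_x/P_y.
Thus x* = (3·P_y/P_x)² — independent of M — with the rest of income spent on y.
Plugging in: x* = (3·3.5/8)² = 1.7227.

x* = 1.7227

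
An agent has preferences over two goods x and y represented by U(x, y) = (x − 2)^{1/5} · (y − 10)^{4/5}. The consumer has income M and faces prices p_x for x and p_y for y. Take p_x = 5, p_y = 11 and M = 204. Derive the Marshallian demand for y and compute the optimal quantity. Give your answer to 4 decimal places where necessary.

MRS = (1/4)·(y−10)/(x−2). Tangency with p_x/p_y gives y−10 = 4·(p_x/p_y)·(x−2).
Substituting into the budget: x* = 2 + 0.2·(M − 2·p_x − 10·p_y)/p_x, and y* = 10 + 0.8·(…)/p_y.
Discretionary income = 204 − 2·5 − 10·11 = 84; y* = 10 + 0.8·84/11 = 16.1091.

y* = 16.1091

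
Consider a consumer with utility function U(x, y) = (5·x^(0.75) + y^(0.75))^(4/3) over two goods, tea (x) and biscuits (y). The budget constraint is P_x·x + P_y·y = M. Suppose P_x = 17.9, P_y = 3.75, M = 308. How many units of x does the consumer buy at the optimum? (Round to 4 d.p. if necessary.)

x* = 14.6563

MU_x ∝ 5·x^(-0.25), MU_y ∝ y^(-0.25), so MRS = 5·(y/x)^(0.25) = P_x/P_y.
Solve for the ratio: y/x = [(1/5)·P_x/P_y]^(4).
With the ratio pinned down, the budget gives x* = M/(P_x + P_y·(y/x)) and y* = (y/x)·x*.
Numerically y/x = 0.830629, so x* = 308/(17.9 + 3.75·0.830629) = 14.6563.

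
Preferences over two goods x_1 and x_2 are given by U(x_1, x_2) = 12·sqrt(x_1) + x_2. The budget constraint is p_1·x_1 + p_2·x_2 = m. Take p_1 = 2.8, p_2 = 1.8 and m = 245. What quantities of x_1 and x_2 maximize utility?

x_1* = 14.8776, x_2* = 112.9683

Set MRS = p_1/p_2: 6·x_1^(−1/2) = p_1/p_2.
Thus x_1* = (6·p_2/p_1)² — independent of m — with the rest of income spent on x_2.
Plugging in: x_1* = (6·1.8/2.8)² = 14.8776, x_2* = 112.9683.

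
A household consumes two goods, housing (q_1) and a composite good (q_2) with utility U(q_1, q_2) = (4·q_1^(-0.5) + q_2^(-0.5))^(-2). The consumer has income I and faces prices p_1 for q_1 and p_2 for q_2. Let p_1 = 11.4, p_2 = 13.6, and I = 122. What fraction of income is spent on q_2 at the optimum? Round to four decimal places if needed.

MRS = MU_q_1/MU_q_2 = 4·(q_2/q_1)^(1.5). Set equal to p_1/p_2.
Hence q_2/q_1 = ((1/4)·p_1/p_2)^(1/(1.5)), i.e. raised to the 2/3 power.
Substitute q_2 = (q_2/q_1)·q_1 into the budget: q_1* = I/(p_1 + p_2·(q_2/q_1)).
Numerically q_2/q_1 = 0.352807, so q_1* = 122/(11.4 + 13.6·0.352807) = 7.5317 and q_2* = 0.352807·7.5317 = 2.6572.
Expenditure on q_2: 13.6·2.6572 = 36.1385; share = 0.2962.

share on q_2 = 0.2962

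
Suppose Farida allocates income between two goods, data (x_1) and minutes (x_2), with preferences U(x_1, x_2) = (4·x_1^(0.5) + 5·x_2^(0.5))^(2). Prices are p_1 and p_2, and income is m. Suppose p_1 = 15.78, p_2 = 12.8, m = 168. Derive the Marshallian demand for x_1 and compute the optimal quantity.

With the ratio pinned down, the budget gives x_1* = m/(p_1 + p_2·(x_2/x_1)) and x_2* = (x_2/x_1)·x_1*.
Numerically x_2/x_1 = 2.374729, so x_1* = 168/(15.78 + 12.8·2.374729) = 3.6382.

x_1* = 3.6382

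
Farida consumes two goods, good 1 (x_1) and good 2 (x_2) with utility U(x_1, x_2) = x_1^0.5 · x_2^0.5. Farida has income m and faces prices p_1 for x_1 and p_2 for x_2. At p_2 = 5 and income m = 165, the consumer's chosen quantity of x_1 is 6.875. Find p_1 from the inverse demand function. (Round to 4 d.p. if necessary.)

p_1 = 12

MU_x_1/MU_x_2 = (0.5·x_2)/(0.5·x_1); tangency sets this equal to p_1/p_2.
So 0.5·p_2·x_2 = 0.5·p_1·x_1; combined with the budget, a share 0.5 of income goes to x_1.
Demand: x_1*(p_1,p_2,m) = 0.5·m/p_1 and x_2* = 0.5·m/p_2.
Set x_1* = 6.875 in the demand function and solve for p_1: p_1 = 12.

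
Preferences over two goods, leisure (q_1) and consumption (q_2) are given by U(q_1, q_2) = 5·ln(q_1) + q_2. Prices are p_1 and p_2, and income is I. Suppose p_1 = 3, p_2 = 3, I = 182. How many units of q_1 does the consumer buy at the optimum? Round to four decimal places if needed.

So q_1*(p_1,p_2) = 5·p_2/p_1, independent of income; and q_2* = (I − 5·p_2)/p_2.
At the given prices: q_1* = 5·3/3 = 5.

q_1* = 5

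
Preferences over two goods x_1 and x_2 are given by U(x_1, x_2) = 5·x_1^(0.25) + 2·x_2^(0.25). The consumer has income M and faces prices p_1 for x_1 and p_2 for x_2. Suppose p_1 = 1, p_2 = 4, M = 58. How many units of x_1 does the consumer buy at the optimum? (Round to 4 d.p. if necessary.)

From the CES first-order condition, (5/2)·(x_2/x_1)^(0.75) = p_1/p_2.
Solve for the ratio: x_2/x_1 = [(2/5)·p_1/p_2]^(4/3).
Substitute x_2 = (x_2/x_1)·x_1 into the budget: x_1* = M/(p_1 + p_2·(x_2/x_1)).
Numerically x_2/x_1 = 0.046416, so x_1* = 58/(1 + 4·0.046416) = 48.9178.

x_1* = 48.9178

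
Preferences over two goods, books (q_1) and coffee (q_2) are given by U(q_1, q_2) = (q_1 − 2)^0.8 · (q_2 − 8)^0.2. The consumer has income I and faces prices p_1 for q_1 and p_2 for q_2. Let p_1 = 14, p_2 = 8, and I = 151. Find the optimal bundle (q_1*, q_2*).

MRS = 4·(q_2−8)/(q_1−2). Tangency with p_1/p_2 gives q_2−8 = (1/4)·(p_1/p_2)·(q_1−2).
After buying the subsistence bundle (2, 8), a share 0.8 of the remaining income goes to q_1: q_1* = 2 + 0.8·(I − 2p_1 − 8p_2)/p_1.
Discretionary income = 151 − 2·14 − 8·8 = 59; q_1* = 2 + 0.8·59/14 = 5.3714; q_2* = 8 + 0.2·59/8 = 9.475.

q_1* = 5.3714, q_2* = 9.475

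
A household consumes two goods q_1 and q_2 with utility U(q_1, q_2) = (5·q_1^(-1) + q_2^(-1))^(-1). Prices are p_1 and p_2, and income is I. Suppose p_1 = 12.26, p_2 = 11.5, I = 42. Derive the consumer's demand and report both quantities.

Substitute q_2 = (q_2/q_1)·q_1 into the budget: q_1* = I/(p_1 + p_2·(q_2/q_1)).
Numerically q_2/q_1 = 0.461755, so q_1* = 42/(12.26 + 11.5·0.461755) = 2.3904 and q_2* = 0.461755·2.3904 = 1.1038.

q_1* = 2.3904, q_2* = 1.1038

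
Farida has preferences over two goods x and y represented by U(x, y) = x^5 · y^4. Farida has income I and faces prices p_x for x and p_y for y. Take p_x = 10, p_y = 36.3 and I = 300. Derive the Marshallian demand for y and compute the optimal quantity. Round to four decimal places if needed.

y* = 3.6731

MU_x/MU_y = (5·y)/(4·x); tangency sets this equal to p_x/p_y.
So 5·p_y·y = 4·p_x·x; combined with the budget, a share 5/9 of income goes to x.
Demand: x*(p_x,p_y,I) = 5/9·I/p_x and y* = 4/9·I/p_y.
At p_x=10, p_y=36.3, I=300: y* = 4/9·300/36.3 = 3.6731.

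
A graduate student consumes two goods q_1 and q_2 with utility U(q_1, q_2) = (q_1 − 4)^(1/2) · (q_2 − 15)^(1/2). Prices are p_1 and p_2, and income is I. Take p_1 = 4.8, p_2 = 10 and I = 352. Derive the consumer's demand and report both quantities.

This is Cobb-Douglas in (q_1−4, q_2−15): tangency gives 0.5·p_2·(q_2−15) = 0.5·p_1·(q_1−4).
After buying the subsistence bundle (4, 15), a share 0.5 of the remaining income goes to q_1: q_1* = 4 + 0.5·(I − 4p_1 − 15p_2)/p_1.
Discretionary income = 352 − 4·4.8 − 15·10 = 182.8; q_1* = 4 + 0.5·182.8/4.8 = 23.0417; q_2* = 15 + 0.5·182.8/10 = 24.14.

q_1* = 23.0417, q_2* = 24.14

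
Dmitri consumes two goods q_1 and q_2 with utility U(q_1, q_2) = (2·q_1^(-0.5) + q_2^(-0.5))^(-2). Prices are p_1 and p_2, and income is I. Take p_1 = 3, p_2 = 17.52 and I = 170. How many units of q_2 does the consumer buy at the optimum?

q_2* = 5.1572

From the CES first-order condition, 2·(q_2/q_1)^(1.5) = p_1/p_2.
Solve for the ratio: q_2/q_1 = [(1/2)·p_1/p_2]^(2/3).
Substitute q_2 = (q_2/q_1)·q_1 into the budget: q_1* = I/(p_1 + p_2·(q_2/q_1)).
Numerically q_2/q_1 = 0.194255, so q_1* = 170/(3 + 17.52·0.194255) = 26.5486 and q_2* = 0.194255·26.5486 = 5.1572.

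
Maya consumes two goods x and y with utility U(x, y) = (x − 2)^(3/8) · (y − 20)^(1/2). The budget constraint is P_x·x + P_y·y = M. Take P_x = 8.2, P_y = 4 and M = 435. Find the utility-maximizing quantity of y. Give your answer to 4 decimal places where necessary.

y* = 68.3714

This is Cobb-Douglas in (x−2, y−20): tangency gives 0.375·P_y·(y−20) = 0.5·P_x·(x−2).
Substituting into the budget: x* = 2 + 3/7·(M − 2·P_x − 20·P_y)/P_x, and y* = 20 + 4/7·(…)/P_y.
Discretionary income = 435 − 2·8.2 − 20·4 = 338.6; y* = 20 + 4/7·338.6/4 = 68.3714.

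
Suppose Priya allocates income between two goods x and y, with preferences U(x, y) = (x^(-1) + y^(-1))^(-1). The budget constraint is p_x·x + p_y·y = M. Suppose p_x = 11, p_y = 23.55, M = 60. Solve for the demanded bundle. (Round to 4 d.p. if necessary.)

From the CES first-order condition, (y/x)^(2) = p_x/p_y.
Hence y/x = (p_x/p_y)^(1/(2)), i.e. raised to the 0.5 power.
With the ratio pinned down, the budget gives x* = M/(p_x + p_y·(y/x)) and y* = (y/x)·x*.
Numerically y/x = 0.683441, so x* = 60/(11 + 23.55·0.683441) = 2.2144 and y* = 0.683441·2.2144 = 1.5134.

x* = 2.2144, y* = 1.5134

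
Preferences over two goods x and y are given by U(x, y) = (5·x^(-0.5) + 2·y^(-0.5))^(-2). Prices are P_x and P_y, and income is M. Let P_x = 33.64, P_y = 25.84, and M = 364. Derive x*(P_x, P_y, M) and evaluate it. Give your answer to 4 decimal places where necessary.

Substitute y = (y/x)·x into the budget: x* = M/(P_x + P_y·(y/x)).
Numerically y/x = 0.647265, so x* = 364/(33.64 + 25.84·0.647265) = 7.2272.

x* = 7.2272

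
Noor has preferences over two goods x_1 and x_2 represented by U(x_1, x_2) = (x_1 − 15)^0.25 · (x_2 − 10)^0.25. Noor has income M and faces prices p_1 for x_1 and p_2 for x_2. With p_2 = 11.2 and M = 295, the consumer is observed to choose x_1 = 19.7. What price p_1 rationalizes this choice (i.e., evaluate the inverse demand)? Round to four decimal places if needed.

p_1 = 7.5

Let x_1' = x_1−15, x_2' = x_2−10. MRS = x_2'/x_1' = p_1/p_2.
After buying the subsistence bundle (15, 10), a share 0.5 of the remaining income goes to x_1: x_1* = 15 + 0.5·(M − 15p_1 − 10p_2)/p_1.
Set x_1* = 19.7 in the demand function and solve for p_1: p_1 = 7.5.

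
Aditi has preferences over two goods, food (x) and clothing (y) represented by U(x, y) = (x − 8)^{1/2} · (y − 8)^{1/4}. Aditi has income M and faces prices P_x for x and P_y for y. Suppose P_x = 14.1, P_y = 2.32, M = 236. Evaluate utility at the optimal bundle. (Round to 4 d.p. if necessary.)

V = 4.3799

This is Cobb-Douglas in (x−8, y−8): tangency gives 0.5·P_y·(y−8) = 0.25·P_x·(x−8).
After buying the subsistence bundle (8, 8), a share 2/3 of the remaining income goes to x: x* = 8 + 2/3·(M − 8P_x − 8P_y)/P_x.
Discretionary income = 236 − 8·14.1 − 8·2.32 = 104.64; x* = 8 + 2/3·104.64/14.1 = 12.9475; y* = 8 + 1/3·104.64/2.32 = 23.0345.
Utility at the optimum: U(12.9475, 23.0345) = 4.3799.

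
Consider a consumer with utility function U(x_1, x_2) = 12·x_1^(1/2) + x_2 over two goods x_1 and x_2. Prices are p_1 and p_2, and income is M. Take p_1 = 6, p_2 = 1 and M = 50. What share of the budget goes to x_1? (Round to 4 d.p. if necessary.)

share on x_1 = 0.12

Set MRS = p_1/p_2: 6·x_1^(−1/2) = p_1/p_2.
Thus x_1* = (6·p_2/p_1)² — independent of M — with the rest of income spent on x_2.
Plugging in: x_1* = (6·1/6)² = 1, x_2* = 44.
Expenditure on x_1: 6·1 = 6; share = 0.12.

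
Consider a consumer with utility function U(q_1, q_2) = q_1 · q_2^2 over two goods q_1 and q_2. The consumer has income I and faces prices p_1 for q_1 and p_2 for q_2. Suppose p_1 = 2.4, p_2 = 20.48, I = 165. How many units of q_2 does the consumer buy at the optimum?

q_2* = 5.3711

Tangency: MRS = (1/2)·q_2/q_1 = p_1/p_2.
Rearranging, p_2·q_2 = 2·p_1·q_1. Substituting into the budget gives p_1·q_1·(1 + 2) = I.
Demand: q_1*(p_1,p_2,I) = 1/3·I/p_1 and q_2* = 2/3·I/p_2.
At p_1=2.4, p_2=20.48, I=165: q_2* = 2/3·165/20.48 = 5.3711.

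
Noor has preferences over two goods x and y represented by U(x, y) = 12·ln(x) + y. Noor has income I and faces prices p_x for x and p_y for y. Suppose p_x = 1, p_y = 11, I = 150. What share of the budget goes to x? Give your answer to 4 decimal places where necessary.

Set MRS = p_x/p_y: (12/x)/1 = p_x/p_y.
So x*(p_x,p_y) = 12·p_y/p_x, independent of income; and y* = (I − 12·p_y)/p_y.
At the given prices: x* = 12·11/1 = 132, and y* = 1.6364.
Expenditure on x: 1·132 = 132; share = 0.88.

share on x = 0.88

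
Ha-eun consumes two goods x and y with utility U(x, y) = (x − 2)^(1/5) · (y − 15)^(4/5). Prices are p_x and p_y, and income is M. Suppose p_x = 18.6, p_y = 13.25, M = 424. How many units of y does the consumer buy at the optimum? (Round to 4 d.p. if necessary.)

y* = 26.354

This is Cobb-Douglas in (x−2, y−15): tangency gives 0.2·p_y·(y−15) = 0.8·p_x·(x−2).
After buying the subsistence bundle (2, 15), a share 0.2 of the remaining income goes to x: x* = 2 + 0.2·(M − 2p_x − 15p_y)/p_x.
Discretionary income = 424 − 2·18.6 − 15·13.25 = 188.05; y* = 15 + 0.8·188.05/13.25 = 26.354.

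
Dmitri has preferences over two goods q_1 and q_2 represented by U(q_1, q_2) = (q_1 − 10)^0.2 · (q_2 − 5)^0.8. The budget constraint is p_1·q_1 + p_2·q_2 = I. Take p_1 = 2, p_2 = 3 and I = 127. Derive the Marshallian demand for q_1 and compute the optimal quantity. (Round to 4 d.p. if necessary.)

This is Cobb-Douglas in (q_1−10, q_2−5): tangency gives 0.2·p_2·(q_2−5) = 0.8·p_1·(q_1−10).
After buying the subsistence bundle (10, 5), a share 0.2 of the remaining income goes to q_1: q_1* = 10 + 0.2·(I − 10p_1 − 5p_2)/p_1.
Discretionary income = 127 − 10·2 − 5·3 = 92; q_1* = 10 + 0.2·92/2 = 19.2.

q_1* = 19.2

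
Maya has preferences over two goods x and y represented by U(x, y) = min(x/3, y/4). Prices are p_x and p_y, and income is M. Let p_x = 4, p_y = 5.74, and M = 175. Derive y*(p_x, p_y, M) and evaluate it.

y* = 20.0229

Leontief preferences: the optimum is at the kink where x/3 = y/4, i.e. y = (4/3)·x.
Budget: p_x·x + p_y·(4/3)·x = M, so (3·p_x + 4·p_y)·x = 3·M.
Demand: x*(p_x,p_y,M) = 3·M/(3·p_x + 4·p_y), y* = 4·M/(3·p_x + 4·p_y).
Here 3·4 + 4·5.74 = 34.96, giving y* = 20.0229.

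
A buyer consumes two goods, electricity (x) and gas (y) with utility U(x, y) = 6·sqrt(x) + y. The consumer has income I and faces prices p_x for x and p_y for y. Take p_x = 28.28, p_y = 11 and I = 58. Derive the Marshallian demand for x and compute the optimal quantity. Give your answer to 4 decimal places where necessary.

x* = 1.3617

Set MRS = p_x/p_y: 3·x^(−1/2) = p_x/p_y.
Solve: √x = 3·p_y/p_x, so x*(p_x,p_y) = (3·p_y/p_x)², and y* = (I − p_x·x*)/p_y.
Plugging in: x* = (3·11/28.28)² = 1.3617.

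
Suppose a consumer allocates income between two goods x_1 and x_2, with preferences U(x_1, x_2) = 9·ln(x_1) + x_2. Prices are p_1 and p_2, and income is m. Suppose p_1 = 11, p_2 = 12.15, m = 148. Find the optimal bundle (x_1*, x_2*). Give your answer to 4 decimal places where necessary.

x_1* = 9.9409, x_2* = 3.1811

So x_1*(p_1,p_2) = 9·p_2/p_1, independent of income; and x_2* = (m − 9·p_2)/p_2.
At the given prices: x_1* = 9·12.15/11 = 9.9409, and x_2* = 3.1811.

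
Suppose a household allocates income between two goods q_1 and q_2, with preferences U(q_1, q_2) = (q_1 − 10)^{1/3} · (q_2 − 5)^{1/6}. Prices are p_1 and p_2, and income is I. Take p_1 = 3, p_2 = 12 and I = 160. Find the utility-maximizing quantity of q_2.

Let q_1' = q_1−10, q_2' = q_2−5. MRS = 2·q_2'/q_1' = p_1/p_2.
After buying the subsistence bundle (10, 5), a share 2/3 of the remaining income goes to q_1: q_1* = 10 + 2/3·(I − 10p_1 − 5p_2)/p_1.
Discretionary income = 160 − 10·3 − 5·12 = 70; q_2* = 5 + 1/3·70/12 = 6.9444.

q_2* = 6.9444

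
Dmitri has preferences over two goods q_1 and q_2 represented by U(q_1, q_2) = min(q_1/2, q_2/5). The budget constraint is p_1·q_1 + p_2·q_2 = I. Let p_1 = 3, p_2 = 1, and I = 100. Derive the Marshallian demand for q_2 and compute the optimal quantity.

q_2* = 45.4545

With perfect complements, no substitution: consume in ratio q_1:q_2 = 2:5.
Budget: p_1·q_1 + p_2·(5/2)·q_1 = I, so (2·p_1 + 5·p_2)·q_1 = 2·I.
Demand: q_1*(p_1,p_2,I) = 2·I/(2·p_1 + 5·p_2), q_2* = 5·I/(2·p_1 + 5·p_2).
Here 2·3 + 5·1 = 11, giving q_2* = 45.4545.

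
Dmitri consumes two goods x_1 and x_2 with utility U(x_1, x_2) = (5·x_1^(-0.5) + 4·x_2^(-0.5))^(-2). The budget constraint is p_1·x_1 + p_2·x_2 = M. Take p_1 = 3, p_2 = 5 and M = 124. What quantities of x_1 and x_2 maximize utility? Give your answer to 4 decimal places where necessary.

x_1* = 20.4444, x_2* = 12.5334

From the CES first-order condition, (5/4)·(x_2/x_1)^(1.5) = p_1/p_2.
Hence x_2/x_1 = ((4/5)·p_1/p_2)^(1/(1.5)), i.e. raised to the 2/3 power.
Substitute x_2 = (x_2/x_1)·x_1 into the budget: x_1* = M/(p_1 + p_2·(x_2/x_1)).
Numerically x_2/x_1 = 0.613048, so x_1* = 124/(3 + 5·0.613048) = 20.4444 and x_2* = 0.613048·20.4444 = 12.5334.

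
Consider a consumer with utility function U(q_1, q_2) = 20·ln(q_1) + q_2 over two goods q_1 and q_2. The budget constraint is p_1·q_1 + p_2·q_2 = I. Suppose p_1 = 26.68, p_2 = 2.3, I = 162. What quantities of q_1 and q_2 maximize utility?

q_1* = 1.7241, q_2* = 50.4348

Set MRS = p_1/p_2: (20/q_1)/1 = p_1/p_2.
So q_1*(p_1,p_2) = 20·p_2/p_1, independent of income; and q_2* = (I − 20·p_2)/p_2.
At the given prices: q_1* = 20·2.3/26.68 = 1.7241, and q_2* = 50.4348.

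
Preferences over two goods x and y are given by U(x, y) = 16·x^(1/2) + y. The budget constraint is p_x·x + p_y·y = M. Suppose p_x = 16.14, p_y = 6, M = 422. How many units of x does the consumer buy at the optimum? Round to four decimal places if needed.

x* = 8.8445

Utility is quasi-linear in y; the FOC for x is 8/√x = p_x/p_y.
Thus x* = (8·p_y/p_x)² — independent of M — with the rest of income spent on y.
Plugging in: x* = (8·6/16.14)² = 8.8445.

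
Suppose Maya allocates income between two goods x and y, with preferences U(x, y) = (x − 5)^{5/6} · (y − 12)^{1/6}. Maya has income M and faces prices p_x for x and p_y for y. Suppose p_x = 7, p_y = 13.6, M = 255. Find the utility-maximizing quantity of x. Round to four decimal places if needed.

Let x' = x−5, y' = y−12. MRS = 5·y'/x' = p_x/p_y.
Substituting into the budget: x* = 5 + 5/6·(M − 5·p_x − 12·p_y)/p_x, and y* = 12 + 1/6·(…)/p_y.
Discretionary income = 255 − 5·7 − 12·13.6 = 56.8; x* = 5 + 5/6·56.8/7 = 11.7619.

x* = 11.7619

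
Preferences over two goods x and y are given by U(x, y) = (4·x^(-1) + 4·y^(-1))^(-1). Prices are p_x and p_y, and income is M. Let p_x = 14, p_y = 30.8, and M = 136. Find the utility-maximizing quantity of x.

MRS = MU_x/MU_y = (y/x)^(2). Set equal to p_x/p_y.
Hence y/x = (p_x/p_y)^(1/(2)), i.e. raised to the 0.5 power.
Substitute y = (y/x)·x into the budget: x* = M/(p_x + p_y·(y/x)).
Numerically y/x = 0.6742, so x* = 136/(14 + 30.8·0.6742) = 3.9119.

x* = 3.9119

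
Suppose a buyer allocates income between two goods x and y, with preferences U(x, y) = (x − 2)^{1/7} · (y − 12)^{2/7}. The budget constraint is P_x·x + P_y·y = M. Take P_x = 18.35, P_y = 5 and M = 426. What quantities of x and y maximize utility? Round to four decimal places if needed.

Discretionary income = 426 − 2·18.35 − 12·5 = 329.3; x* = 2 + 1/3·329.3/18.35 = 7.9818; y* = 12 + 2/3·329.3/5 = 55.9067.

x* = 7.9818, y* = 55.9067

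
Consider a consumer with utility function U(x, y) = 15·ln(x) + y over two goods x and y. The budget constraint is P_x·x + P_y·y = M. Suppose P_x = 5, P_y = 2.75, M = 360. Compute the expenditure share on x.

share on x = 0.1146

MU_x = 15/x, MU_y = 1. Tangency: 15/x = P_x/P_y.
So x*(P_x,P_y) = 15·P_y/P_x, independent of income; and y* = (M − 15·P_y)/P_y.
At the given prices: x* = 15·2.75/5 = 8.25, and y* = 115.9091.
Expenditure on x: 5·8.25 = 41.25; share = 0.1146.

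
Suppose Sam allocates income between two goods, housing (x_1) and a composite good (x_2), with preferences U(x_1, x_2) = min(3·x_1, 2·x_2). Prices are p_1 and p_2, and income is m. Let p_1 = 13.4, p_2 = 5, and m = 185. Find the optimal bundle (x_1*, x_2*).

With perfect complements, no substitution: consume in ratio x_1:x_2 = 2:3.
Budget: p_1·x_1 + p_2·(3/2)·x_1 = m, so (2·p_1 + 3·p_2)·x_1 = 2·m.
Demand: x_1*(p_1,p_2,m) = 2·m/(2·p_1 + 3·p_2), x_2* = 3·m/(2·p_1 + 3·p_2).
Here 2·13.4 + 3·5 = 41.8, giving x_1* = 8.8517 and x_2* = 13.2775.

x_1* = 8.8517, x_2* = 13.2775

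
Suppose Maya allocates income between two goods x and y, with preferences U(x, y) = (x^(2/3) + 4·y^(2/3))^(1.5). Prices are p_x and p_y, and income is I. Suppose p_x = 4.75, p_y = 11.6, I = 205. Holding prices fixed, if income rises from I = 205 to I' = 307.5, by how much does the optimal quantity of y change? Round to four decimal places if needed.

From the CES first-order condition, (1/4)·(y/x)^(1/3) = p_x/p_y.
Solve for the ratio: y/x = [4·p_x/p_y]^(3).
Substitute y = (y/x)·x into the budget: x* = I/(p_x + p_y·(y/x)).
Numerically y/x = 4.394271, so x* = 205/(4.75 + 11.6·4.394271) = 3.6789 and y* = 4.394271·3.6789 = 16.166.
At I' = 307.5: y* = 24.249. Change: 24.249 − 16.166 = 8.083.

Δy* = 8.083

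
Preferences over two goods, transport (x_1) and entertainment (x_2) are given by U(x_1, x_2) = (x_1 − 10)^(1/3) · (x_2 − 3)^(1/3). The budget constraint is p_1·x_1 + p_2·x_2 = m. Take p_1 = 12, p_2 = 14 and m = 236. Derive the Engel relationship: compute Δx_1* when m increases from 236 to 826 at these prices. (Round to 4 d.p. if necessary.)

Δx_1* = 24.5833

After buying the subsistence bundle (10, 3), a share 0.5 of the remaining income goes to x_1: x_1* = 10 + 0.5·(m − 10p_1 − 3p_2)/p_1.
Discretionary income = 236 − 10·12 − 3·14 = 74; x_1* = 10 + 0.5·74/12 = 13.0833.
At m' = 826: x_1* = 37.6667. Change: 37.6667 − 13.0833 = 24.5833.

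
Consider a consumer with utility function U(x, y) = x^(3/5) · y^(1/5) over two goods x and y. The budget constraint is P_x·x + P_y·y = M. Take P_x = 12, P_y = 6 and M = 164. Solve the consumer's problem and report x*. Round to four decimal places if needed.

MU_x/MU_y = (0.6·y)/(0.2·x); tangency sets this equal to P_x/P_y.
So 0.6·P_y·y = 0.2·P_x·x; combined with the budget, a share 0.75 of income goes to x.
Demand: x*(P_x,P_y,M) = 0.75·M/P_x and y* = 0.25·M/P_y.
At P_x=12, P_y=6, M=164: x* = 0.75·164/12 = 10.25.

x* = 10.25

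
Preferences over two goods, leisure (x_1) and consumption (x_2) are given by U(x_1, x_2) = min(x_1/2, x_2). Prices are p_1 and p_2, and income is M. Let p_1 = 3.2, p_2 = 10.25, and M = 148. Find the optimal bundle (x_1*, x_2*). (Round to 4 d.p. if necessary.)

Here 2·3.2 + 10.25 = 16.65, giving x_1* = 17.7778 and x_2* = 8.8889.

x_1* = 17.7778, x_2* = 8.8889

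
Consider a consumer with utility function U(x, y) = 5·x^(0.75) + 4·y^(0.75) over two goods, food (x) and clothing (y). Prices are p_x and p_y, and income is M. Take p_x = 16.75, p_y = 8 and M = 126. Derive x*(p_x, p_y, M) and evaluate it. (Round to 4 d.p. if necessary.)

From the CES first-order condition, (5/4)·(y/x)^(0.25) = p_x/p_y.
Solve for the ratio: y/x = [(4/5)·p_x/p_y]^(4).
With the ratio pinned down, the budget gives x* = M/(p_x + p_y·(y/x)) and y* = (y/x)·x*.
Numerically y/x = 7.871532, so x* = 126/(16.75 + 8·7.871532) = 1.5805.

x* = 1.5805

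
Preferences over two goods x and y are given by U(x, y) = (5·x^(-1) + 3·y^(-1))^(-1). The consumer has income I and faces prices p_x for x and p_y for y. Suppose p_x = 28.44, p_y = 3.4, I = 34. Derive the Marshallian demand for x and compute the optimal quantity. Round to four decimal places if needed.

x* = 0.943

With the ratio pinned down, the budget gives x* = I/(p_x + p_y·(y/x)) and y* = (y/x)·x*.
Numerically y/x = 2.240273, so x* = 34/(28.44 + 3.4·2.240273) = 0.943.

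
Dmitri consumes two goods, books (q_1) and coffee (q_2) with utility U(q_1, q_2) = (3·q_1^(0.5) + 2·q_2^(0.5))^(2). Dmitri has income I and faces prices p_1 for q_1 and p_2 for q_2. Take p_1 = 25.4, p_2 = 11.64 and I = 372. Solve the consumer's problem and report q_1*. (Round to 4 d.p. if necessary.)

q_1* = 7.435

Numerically q_2/q_1 = 2.116308, so q_1* = 372/(25.4 + 11.64·2.116308) = 7.435.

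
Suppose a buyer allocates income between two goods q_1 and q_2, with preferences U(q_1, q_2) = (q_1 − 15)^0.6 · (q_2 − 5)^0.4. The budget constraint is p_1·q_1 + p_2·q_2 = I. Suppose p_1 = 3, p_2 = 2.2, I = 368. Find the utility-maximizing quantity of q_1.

Let q_1' = q_1−15, q_2' = q_2−5. MRS = (3/2)·q_2'/q_1' = p_1/p_2.
Substituting into the budget: q_1* = 15 + 0.6·(I − 15·p_1 − 5·p_2)/p_1, and q_2* = 5 + 0.4·(…)/p_2.
Discretionary income = 368 − 15·3 − 5·2.2 = 312; q_1* = 15 + 0.6·312/3 = 77.4.

q_1* = 77.4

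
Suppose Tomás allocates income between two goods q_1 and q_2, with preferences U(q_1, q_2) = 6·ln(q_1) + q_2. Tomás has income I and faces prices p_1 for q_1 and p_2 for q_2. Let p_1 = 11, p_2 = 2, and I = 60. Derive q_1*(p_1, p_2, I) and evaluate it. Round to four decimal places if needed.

q_1* = 1.0909

Set MRS = p_1/p_2: (6/q_1)/1 = p_1/p_2.
So q_1*(p_1,p_2) = 6·p_2/p_1, independent of income; and q_2* = (I − 6·p_2)/p_2.
At the given prices: q_1* = 6·2/11 = 1.0909.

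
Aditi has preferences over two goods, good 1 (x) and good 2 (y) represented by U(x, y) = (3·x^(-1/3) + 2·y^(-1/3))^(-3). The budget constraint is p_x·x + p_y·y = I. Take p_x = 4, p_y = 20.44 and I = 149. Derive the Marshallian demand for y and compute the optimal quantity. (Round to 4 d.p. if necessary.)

y* = 3.8336

From the CES first-order condition, (3/2)·(y/x)^(4/3) = p_x/p_y.
Solve for the ratio: y/x = [(2/3)·p_x/p_y]^(0.75).
Substitute y = (y/x)·x into the budget: x* = I/(p_x + p_y·(y/x)).
Numerically y/x = 0.217078, so x* = 149/(4 + 20.44·0.217078) = 17.6601 and y* = 0.217078·17.6601 = 3.8336.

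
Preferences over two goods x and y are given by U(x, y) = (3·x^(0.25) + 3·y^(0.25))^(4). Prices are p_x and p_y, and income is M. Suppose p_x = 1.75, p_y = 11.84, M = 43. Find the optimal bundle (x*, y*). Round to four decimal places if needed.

x* = 16.0732, y* = 1.2561

MU_x ∝ 3·x^(-0.75), MU_y ∝ 3·y^(-0.75), so MRS = (y/x)^(0.75) = p_x/p_y.
Hence y/x = (p_x/p_y)^(1/(0.75)), i.e. raised to the 4/3 power.
With the ratio pinned down, the budget gives x* = M/(p_x + p_y·(y/x)) and y* = (y/x)·x*.
Numerically y/x = 0.078148, so x* = 43/(1.75 + 11.84·0.078148) = 16.0732 and y* = 0.078148·16.0732 = 1.2561.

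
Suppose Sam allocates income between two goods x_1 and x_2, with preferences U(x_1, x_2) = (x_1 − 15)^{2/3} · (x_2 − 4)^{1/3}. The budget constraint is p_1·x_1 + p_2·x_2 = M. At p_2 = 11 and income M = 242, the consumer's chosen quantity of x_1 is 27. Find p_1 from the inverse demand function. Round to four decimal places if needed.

MRS = 2·(x_2−4)/(x_1−15). Tangency with p_1/p_2 gives x_2−4 = (1/2)·(p_1/p_2)·(x_1−15).
Substituting into the budget: x_1* = 15 + 2/3·(M − 15·p_1 − 4·p_2)/p_1, and x_2* = 4 + 1/3·(…)/p_2.
Set x_1* = 27 in the demand function and solve for p_1: p_1 = 6.

p_1 = 6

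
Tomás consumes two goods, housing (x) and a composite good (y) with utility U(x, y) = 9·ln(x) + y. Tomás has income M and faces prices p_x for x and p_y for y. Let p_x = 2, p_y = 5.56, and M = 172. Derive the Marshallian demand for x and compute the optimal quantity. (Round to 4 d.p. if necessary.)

MU_x = 9/x, MU_y = 1. Tangency: 9/x = p_x/p_y.
So x*(p_x,p_y) = 9·p_y/p_x, independent of income; and y* = (M − 9·p_y)/p_y.
At the given prices: x* = 9·5.56/2 = 25.02.

x* = 25.02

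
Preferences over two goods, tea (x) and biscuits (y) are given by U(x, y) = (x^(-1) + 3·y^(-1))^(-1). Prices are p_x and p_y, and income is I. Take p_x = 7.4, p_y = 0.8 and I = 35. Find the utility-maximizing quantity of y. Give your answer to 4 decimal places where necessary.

MU_x ∝ x^(-2), MU_y ∝ 3·y^(-2), so MRS = (1/3)·(y/x)^(2) = p_x/p_y.
Hence y/x = (3·p_x/p_y)^(1/(2)), i.e. raised to the 0.5 power.
With the ratio pinned down, the budget gives x* = I/(p_x + p_y·(y/x)) and y* = (y/x)·x*.
Numerically y/x = 5.267827, so x* = 35/(7.4 + 0.8·5.267827) = 3.0135 and y* = 5.267827·3.0135 = 15.8748.

y* = 15.8748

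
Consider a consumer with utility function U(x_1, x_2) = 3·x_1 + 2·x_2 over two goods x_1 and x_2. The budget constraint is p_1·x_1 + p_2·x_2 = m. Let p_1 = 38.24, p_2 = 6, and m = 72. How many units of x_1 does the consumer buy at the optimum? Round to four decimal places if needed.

Linear utility — the consumer picks whichever good has higher MU/price: 3/38.24 = 0.0785 vs 2/6 = 0.3333.
x_2 gives more utility per dollar, so spend all income on x_2: x_2* = m/p_2, x_1* = 0.
Numerically: x_1* = 0, x_2* = 12.

x_1* = 0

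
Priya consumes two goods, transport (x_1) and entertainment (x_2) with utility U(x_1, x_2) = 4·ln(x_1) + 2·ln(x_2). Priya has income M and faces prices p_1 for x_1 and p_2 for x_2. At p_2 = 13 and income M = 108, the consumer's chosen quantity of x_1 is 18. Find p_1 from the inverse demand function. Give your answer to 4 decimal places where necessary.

p_1 = 4

MU_x_1/MU_x_2 = (4·x_2)/(2·x_1); tangency sets this equal to p_1/p_2.
Rearranging, p_2·x_2 = (1/2)·p_1·x_1. Substituting into the budget gives p_1·x_1·(1 + (1/2)) = M.
Demand: x_1*(p_1,p_2,M) = 2/3·M/p_1 and x_2* = 1/3·M/p_2.
Set x_1* = 18 in the demand function and solve for p_1: p_1 = 4.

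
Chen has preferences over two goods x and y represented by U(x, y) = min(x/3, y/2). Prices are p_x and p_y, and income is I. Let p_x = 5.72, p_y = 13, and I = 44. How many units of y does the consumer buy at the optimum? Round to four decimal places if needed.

y* = 2.0389

With perfect complements, no substitution: consume in ratio x:y = 3:2.
Budget: p_x·x + p_y·(2/3)·x = I, so (3·p_x + 2·p_y)·x = 3·I.
Demand: x*(p_x,p_y,I) = 3·I/(3·p_x + 2·p_y), y* = 2·I/(3·p_x + 2·p_y).
Here 3·5.72 + 2·13 = 43.16, giving y* = 2.0389.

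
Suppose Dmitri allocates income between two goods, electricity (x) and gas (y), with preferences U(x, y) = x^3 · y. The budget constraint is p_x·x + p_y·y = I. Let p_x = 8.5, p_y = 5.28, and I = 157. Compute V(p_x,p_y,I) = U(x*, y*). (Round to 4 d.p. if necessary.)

The MRS is 3·y/x. Set MRS = p_x/p_y.
Rearranging, p_y·y = (1/3)·p_x·x. Substituting into the budget gives p_x·x·(1 + (1/3)) = I.
Demand: x*(p_x,p_y,I) = 0.75·I/p_x and y* = 0.25·I/p_y.
At p_x=8.5, p_y=5.28, I=157: x* = 0.75·157/8.5 = 13.8529, y* = 7.4337.
Utility at the optimum: U(13.8529, 7.4337) = 19762.037.

V = 19762.037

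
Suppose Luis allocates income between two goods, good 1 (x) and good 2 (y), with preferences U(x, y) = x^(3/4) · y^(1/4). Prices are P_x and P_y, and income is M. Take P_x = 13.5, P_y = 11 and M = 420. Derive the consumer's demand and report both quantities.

Tangency: MRS = 3·y/x = P_x/P_y.
So 0.75·P_y·y = 0.25·P_x·x; combined with the budget, a share 0.75 of income goes to x.
Demand: x*(P_x,P_y,M) = 0.75·M/P_x and y* = 0.25·M/P_y.
At P_x=13.5, P_y=11, M=420: x* = 0.75·420/13.5 = 23.3333, y* = 9.5455.

x* = 23.3333, y* = 9.5455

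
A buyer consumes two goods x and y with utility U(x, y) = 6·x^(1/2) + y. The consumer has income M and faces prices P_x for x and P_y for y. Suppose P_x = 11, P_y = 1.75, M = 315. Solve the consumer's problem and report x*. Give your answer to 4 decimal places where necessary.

MU_x = 3/√x, MU_y = 1. Tangency: 3/√x = P_x/P_y.
Solve: √x = 3·P_y/P_x, so x*(P_x,P_y) = (3·P_y/P_x)², and y* = (M − P_x·x*)/P_y.
Plugging in: x* = (3·1.75/11)² = 0.2278.

x* = 0.2278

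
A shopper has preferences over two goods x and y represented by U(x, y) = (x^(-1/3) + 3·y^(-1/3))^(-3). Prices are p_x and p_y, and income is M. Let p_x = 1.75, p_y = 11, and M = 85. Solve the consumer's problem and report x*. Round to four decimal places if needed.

MRS = MU_x/MU_y = (1/3)·(y/x)^(4/3). Set equal to p_x/p_y.
Solve for the ratio: y/x = [3·p_x/p_y]^(0.75).
With the ratio pinned down, the budget gives x* = M/(p_x + p_y·(y/x)) and y* = (y/x)·x*.
Numerically y/x = 0.574216, so x* = 85/(1.75 + 11·0.574216) = 10.5376.

x* = 10.5376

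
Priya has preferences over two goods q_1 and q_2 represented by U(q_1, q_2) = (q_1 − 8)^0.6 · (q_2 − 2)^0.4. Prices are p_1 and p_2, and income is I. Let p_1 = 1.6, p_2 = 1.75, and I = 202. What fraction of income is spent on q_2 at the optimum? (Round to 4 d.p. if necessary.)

MRS = (3/2)·(q_2−2)/(q_1−8). Tangency with p_1/p_2 gives q_2−2 = (2/3)·(p_1/p_2)·(q_1−8).
After buying the subsistence bundle (8, 2), a share 0.6 of the remaining income goes to q_1: q_1* = 8 + 0.6·(I − 8p_1 − 2p_2)/p_1.
Discretionary income = 202 − 8·1.6 − 2·1.75 = 185.7; q_1* = 8 + 0.6·185.7/1.6 = 77.6375; q_2* = 2 + 0.4·185.7/1.75 = 44.4457.
Expenditure on q_2: 1.75·44.4457 = 77.78; share = 0.385.

share on q_2 = 0.385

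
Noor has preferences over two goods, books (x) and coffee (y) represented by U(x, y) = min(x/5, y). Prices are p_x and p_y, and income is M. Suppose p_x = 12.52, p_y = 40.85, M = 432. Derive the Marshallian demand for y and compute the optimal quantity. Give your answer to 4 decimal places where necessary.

y* = 4.1759

Demand: x*(p_x,p_y,M) = 5·M/(5·p_x + p_y), y* = M/(5·p_x + p_y).
Here 5·12.52 + 40.85 = 103.45, giving y* = 4.1759.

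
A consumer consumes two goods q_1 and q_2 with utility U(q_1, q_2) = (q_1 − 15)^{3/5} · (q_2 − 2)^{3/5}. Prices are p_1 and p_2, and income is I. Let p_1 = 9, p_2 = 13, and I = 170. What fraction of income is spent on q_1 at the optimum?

share on q_1 = 0.8206

MRS = (q_2−2)/(q_1−15). Tangency with p_1/p_2 gives q_2−2 = (p_1/p_2)·(q_1−15).
After buying the subsistence bundle (15, 2), a share 0.5 of the remaining income goes to q_1: q_1* = 15 + 0.5·(I − 15p_1 − 2p_2)/p_1.
Discretionary income = 170 − 15·9 − 2·13 = 9; q_1* = 15 + 0.5·9/9 = 15.5; q_2* = 2 + 0.5·9/13 = 2.3462.
Expenditure on q_1: 9·15.5 = 139.5; share = 0.8206.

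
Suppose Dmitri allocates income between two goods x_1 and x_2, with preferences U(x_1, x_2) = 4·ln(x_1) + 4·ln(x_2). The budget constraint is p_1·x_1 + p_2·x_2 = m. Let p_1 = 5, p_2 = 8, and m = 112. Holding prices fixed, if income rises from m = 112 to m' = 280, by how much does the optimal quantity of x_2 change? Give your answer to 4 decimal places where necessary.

Δx_2* = 10.5

Demand: x_1*(p_1,p_2,m) = 0.5·m/p_1 and x_2* = 0.5·m/p_2.
At p_1=5, p_2=8, m=112: x_2* = 0.5·112/8 = 7.
At m' = 280: x_2* = 17.5. Change: 17.5 − 7 = 10.5.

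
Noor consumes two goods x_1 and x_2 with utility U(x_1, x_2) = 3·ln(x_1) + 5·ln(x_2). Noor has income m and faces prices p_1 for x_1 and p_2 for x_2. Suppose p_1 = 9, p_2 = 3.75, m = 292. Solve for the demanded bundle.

Tangency: MRS = (3/5)·x_2/x_1 = p_1/p_2.
So 3·p_2·x_2 = 5·p_1·x_1; combined with the budget, a share 0.375 of income goes to x_1.
Demand: x_1*(p_1,p_2,m) = 0.375·m/p_1 and x_2* = 0.625·m/p_2.
At p_1=9, p_2=3.75, m=292: x_1* = 0.375·292/9 = 12.1667, x_2* = 48.6667.

x_1* = 12.1667, x_2* = 48.6667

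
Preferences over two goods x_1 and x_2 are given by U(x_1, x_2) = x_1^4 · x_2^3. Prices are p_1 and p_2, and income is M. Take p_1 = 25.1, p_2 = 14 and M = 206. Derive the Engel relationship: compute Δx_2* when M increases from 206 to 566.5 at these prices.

Δx_2* = 11.0357

MU_x_1/MU_x_2 = (4·x_2)/(3·x_1); tangency sets this equal to p_1/p_2.
Rearranging, p_2·x_2 = (3/4)·p_1·x_1. Substituting into the budget gives p_1·x_1·(1 + (3/4)) = M.
Demand: x_1*(p_1,p_2,M) = 4/7·M/p_1 and x_2* = 3/7·M/p_2.
At p_1=25.1, p_2=14, M=206: x_2* = 3/7·206/14 = 6.3061.
At M' = 566.5: x_2* = 17.3418. Change: 17.3418 − 6.3061 = 11.0357.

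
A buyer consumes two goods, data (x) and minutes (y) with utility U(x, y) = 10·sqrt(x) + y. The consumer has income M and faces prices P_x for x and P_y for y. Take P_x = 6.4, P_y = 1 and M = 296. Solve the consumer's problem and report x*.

Utility is quasi-linear in y; the FOC for x is 5/√x = P_x/P_y.
Thus x* = (5·P_y/P_x)² — independent of M — with the rest of income spent on y.
Plugging in: x* = (5·1/6.4)² = 0.6104.

x* = 0.6104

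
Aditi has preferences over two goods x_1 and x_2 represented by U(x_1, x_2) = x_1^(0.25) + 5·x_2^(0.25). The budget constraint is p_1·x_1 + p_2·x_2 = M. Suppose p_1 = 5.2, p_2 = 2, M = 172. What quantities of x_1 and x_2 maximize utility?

MRS = MU_x_1/MU_x_2 = (1/5)·(x_2/x_1)^(0.75). Set equal to p_1/p_2.
Hence x_2/x_1 = (5·p_1/p_2)^(1/(0.75)), i.e. raised to the 4/3 power.
With the ratio pinned down, the budget gives x_1* = M/(p_1 + p_2·(x_2/x_1)) and x_2* = (x_2/x_1)·x_1*.
Numerically x_2/x_1 = 30.567351, so x_1* = 172/(5.2 + 2·30.567351) = 2.5929 and x_2* = 30.567351·2.5929 = 79.2584.

x_1* = 2.5929, x_2* = 79.2584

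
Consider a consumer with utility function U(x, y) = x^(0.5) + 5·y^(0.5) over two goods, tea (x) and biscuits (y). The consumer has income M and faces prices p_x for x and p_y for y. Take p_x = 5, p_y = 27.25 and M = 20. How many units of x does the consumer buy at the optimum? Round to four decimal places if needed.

x* = 0.7159

MU_x ∝ x^(-0.5), MU_y ∝ 5·y^(-0.5), so MRS = (1/5)·(y/x)^(0.5) = p_x/p_y.
Solve for the ratio: y/x = [5·p_x/p_y]^(2).
Substitute y = (y/x)·x into the budget: x* = M/(p_x + p_y·(y/x)).
Numerically y/x = 0.84168, so x* = 20/(5 + 27.25·0.84168) = 0.7159.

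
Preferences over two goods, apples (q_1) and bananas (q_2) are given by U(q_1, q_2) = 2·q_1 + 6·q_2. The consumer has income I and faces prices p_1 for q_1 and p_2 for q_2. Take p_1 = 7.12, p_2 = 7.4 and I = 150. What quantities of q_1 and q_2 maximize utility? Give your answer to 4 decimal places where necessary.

q_1* = 0, q_2* = 20.2703

Linear utility — the consumer picks whichever good has higher MU/price: 2/7.12 = 0.2809 vs 6/7.4 = 0.8108.
q_2 gives more utility per dollar, so spend all income on q_2: q_2* = I/p_2, q_1* = 0.
Numerically: q_1* = 0, q_2* = 20.2703.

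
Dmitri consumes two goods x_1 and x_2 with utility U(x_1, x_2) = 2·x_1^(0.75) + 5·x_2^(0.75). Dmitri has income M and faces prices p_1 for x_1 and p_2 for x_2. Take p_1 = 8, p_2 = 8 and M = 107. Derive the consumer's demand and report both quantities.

x_1* = 0.3339, x_2* = 13.0411

From the CES first-order condition, (2/5)·(x_2/x_1)^(0.25) = p_1/p_2.
Solve for the ratio: x_2/x_1 = [(5/2)·p_1/p_2]^(4).
Substitute x_2 = (x_2/x_1)·x_1 into the budget: x_1* = M/(p_1 + p_2·(x_2/x_1)).
Numerically x_2/x_1 = 39.0625, so x_1* = 107/(8 + 8·39.0625) = 0.3339 and x_2* = 39.0625·0.3339 = 13.0411.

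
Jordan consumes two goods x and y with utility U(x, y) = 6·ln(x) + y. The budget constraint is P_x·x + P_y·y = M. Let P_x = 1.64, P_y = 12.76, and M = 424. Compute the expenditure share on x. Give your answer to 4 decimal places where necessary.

So x*(P_x,P_y) = 6·P_y/P_x, independent of income; and y* = (M − 6·P_y)/P_y.
At the given prices: x* = 6·12.76/1.64 = 46.6829, and y* = 27.2288.
Expenditure on x: 1.64·46.6829 = 76.56; share = 0.1806.

share on x = 0.1806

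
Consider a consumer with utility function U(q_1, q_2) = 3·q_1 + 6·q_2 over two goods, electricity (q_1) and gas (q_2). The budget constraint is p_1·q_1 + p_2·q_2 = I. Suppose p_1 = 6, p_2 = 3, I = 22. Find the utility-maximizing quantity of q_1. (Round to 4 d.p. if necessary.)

Perfect substitutes: compare marginal utility per dollar. 3/p_1 vs 6/p_2 → 0.5 vs 2.
q_2 gives more utility per dollar, so spend all income on q_2: q_2* = I/p_2, q_1* = 0.
Numerically: q_1* = 0, q_2* = 7.3333.

q_1* = 0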